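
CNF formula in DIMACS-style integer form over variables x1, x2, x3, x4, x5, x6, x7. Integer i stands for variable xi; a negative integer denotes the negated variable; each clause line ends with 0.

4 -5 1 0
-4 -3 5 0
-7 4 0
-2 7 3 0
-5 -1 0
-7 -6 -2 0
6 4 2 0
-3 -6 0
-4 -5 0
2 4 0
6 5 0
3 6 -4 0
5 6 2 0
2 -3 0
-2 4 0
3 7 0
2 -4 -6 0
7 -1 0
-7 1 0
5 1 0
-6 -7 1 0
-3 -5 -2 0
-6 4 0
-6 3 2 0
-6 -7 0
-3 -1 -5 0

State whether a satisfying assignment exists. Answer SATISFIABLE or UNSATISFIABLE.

UNSATISFIABLE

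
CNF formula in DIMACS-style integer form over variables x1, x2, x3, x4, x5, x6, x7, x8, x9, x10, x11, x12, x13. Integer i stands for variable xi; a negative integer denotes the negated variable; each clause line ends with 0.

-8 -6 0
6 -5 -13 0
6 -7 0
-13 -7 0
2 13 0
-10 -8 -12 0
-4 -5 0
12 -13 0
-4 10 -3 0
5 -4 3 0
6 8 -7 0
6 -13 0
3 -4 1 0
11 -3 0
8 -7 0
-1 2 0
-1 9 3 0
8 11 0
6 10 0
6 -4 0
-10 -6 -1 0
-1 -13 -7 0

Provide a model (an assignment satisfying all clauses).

x2 occurs only positively in the remaining clauses — set x2 = True.
x4 occurs only negated in the remaining clauses — set x4 = False.
Branch on x1: take x1 = False.
The remaining clauses are satisfied by x3 = False, x5 = True, x6 = True, x7 = False, x8 = False, x9 = False, x10 = True, x11 = True, x12 = True, x13 = True.
Every clause has at least one true literal under this assignment.

x1=F, x2=T, x3=F, x4=F, x5=T, x6=T, x7=F, x8=F, x9=F, x10=T, x11=T, x12=T, x13=T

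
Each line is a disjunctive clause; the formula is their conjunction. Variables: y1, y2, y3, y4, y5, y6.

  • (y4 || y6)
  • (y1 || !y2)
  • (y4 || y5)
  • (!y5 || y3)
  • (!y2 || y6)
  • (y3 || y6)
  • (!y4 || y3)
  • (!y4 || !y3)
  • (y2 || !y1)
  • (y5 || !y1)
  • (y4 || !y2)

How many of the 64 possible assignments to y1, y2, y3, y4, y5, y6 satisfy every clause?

1

The models are:
  y1=F y2=F y3=T y4=F y5=T y6=T
That's 1 in total.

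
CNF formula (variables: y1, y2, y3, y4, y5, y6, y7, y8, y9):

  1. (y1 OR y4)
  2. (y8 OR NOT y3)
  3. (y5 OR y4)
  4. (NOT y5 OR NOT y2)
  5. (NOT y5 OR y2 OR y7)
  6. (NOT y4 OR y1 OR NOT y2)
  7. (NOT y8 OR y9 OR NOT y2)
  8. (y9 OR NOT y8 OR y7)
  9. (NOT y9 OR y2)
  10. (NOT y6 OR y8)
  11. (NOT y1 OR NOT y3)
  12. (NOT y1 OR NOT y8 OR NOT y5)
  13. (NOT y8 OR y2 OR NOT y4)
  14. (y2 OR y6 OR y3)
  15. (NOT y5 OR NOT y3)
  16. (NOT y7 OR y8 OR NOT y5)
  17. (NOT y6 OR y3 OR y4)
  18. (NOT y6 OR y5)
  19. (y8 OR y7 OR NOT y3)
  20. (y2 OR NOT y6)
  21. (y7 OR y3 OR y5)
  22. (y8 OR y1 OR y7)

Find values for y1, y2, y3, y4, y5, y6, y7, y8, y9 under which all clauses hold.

Branch on y1: take y1 = True.
  then y3 is forced to False.
Set y2 = True and propagate.
  then y5 is forced to False.
  then y4 is forced to True.
  then y6 is forced to False.
  then y7 is forced to True.
The remaining clauses are satisfied by y8 = False, y9 = True.
Every clause has at least one true literal under this assignment.

y1=T  y2=T  y3=F  y4=T  y5=F  y6=F  y7=T  y8=F  y9=T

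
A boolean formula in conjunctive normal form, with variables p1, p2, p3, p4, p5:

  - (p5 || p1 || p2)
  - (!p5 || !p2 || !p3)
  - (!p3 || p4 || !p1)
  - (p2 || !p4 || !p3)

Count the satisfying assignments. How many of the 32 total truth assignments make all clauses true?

18

Case analysis on p2 and p3:
  p2=T, p3=T: remaining (p1,p4,p5) ∈ {(F,F,F); (F,T,F); (T,T,F)} — 3.
  p2=T, p3=F: p1, p4, p5 free → 2^3 = 8.
  p2=F, p3=T: remaining (p1,p4,p5) ∈ {(F,F,T)} — 1.
  p2=F, p3=F: p4 free; 3 ways for (p1,p5) × 2^1 = 6.
Total: 3 + 8 + 1 + 6 = 18.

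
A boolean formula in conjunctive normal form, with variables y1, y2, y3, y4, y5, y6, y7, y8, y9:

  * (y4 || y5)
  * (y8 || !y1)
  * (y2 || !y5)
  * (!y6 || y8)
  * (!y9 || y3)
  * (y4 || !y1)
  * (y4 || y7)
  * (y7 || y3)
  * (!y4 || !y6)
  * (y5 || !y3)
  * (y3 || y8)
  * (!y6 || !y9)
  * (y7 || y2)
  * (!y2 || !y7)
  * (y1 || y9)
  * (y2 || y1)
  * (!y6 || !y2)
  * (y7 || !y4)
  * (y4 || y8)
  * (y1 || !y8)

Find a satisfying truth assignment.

y1=T  y2=F  y3=F  y4=T  y5=F  y6=F  y7=T  y8=T  y9=F

Check each clause:
  1. (y5 || y4) — y4 is true.
  2. (y8 || !y1) — y8 is true.
  3. (!y5 || y2) — !y5 is true.
  4. (!y6 || y8) — y8 is true.
  5. (!y9 || y3) — !y9 is true.
  6. (y4 || !y1) — y4 is true.
  7. (y4 || y7) — y4 is true.
  8. (y3 || y7) — y7 is true.
  9. (!y6 || !y4) — !y6 is true.
  10. (!y3 || y5) — !y3 is true.
  11. (y8 || y3) — y8 is true.
  12. (!y6 || !y9) — !y6 is true.
  13. (y7 || y2) — y7 is true.
  14. (!y7 || !y2) — !y2 is true.
  15. (y1 || y9) — y1 is true.
  16. (y1 || y2) — y1 is true.
  17. (!y6 || !y2) — !y6 is true.
  18. (y7 || !y4) — y7 is true.
  19. (y8 || y4) — y8 is true.
  20. (y1 || !y8) — y1 is true.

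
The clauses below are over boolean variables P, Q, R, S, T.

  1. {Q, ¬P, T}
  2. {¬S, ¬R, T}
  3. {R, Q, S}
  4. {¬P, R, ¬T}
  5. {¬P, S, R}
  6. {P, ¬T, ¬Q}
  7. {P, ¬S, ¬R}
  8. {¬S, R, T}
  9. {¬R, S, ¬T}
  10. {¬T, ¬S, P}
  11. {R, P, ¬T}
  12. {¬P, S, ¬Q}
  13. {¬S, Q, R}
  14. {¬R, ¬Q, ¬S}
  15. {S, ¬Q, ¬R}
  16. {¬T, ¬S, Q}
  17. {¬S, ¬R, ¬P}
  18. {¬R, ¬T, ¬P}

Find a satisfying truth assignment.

P=0  Q=0  R=1  S=0  T=0

Check each clause:
  1. {¬P, T, Q} — ¬P is true.
  2. {T, ¬R, ¬S} — ¬S is true.
  3. {R, Q, S} — R is true.
  4. {¬T, R, ¬P} — R is true.
  5. {S, ¬P, R} — R is true.
  6. {¬Q, P, ¬T} — ¬T is true.
  7. {¬S, ¬R, P} — ¬S is true.
  8. {T, R, ¬S} — R is true.
  9. {¬R, ¬T, S} — ¬T is true.
  10. {P, ¬T, ¬S} — ¬T is true.
  11. {¬T, R, P} — R is true.
  12. {¬P, S, ¬Q} — ¬P is true.
  13. {Q, ¬S, R} — R is true.
  14. {¬Q, ¬R, ¬S} — ¬S is true.
  15. {S, ¬R, ¬Q} — ¬Q is true.
  16. {¬S, ¬T, Q} — ¬T is true.
  17. {¬P, ¬S, ¬R} — ¬S is true.
  18. {¬P, ¬T, ¬R} — ¬T is true.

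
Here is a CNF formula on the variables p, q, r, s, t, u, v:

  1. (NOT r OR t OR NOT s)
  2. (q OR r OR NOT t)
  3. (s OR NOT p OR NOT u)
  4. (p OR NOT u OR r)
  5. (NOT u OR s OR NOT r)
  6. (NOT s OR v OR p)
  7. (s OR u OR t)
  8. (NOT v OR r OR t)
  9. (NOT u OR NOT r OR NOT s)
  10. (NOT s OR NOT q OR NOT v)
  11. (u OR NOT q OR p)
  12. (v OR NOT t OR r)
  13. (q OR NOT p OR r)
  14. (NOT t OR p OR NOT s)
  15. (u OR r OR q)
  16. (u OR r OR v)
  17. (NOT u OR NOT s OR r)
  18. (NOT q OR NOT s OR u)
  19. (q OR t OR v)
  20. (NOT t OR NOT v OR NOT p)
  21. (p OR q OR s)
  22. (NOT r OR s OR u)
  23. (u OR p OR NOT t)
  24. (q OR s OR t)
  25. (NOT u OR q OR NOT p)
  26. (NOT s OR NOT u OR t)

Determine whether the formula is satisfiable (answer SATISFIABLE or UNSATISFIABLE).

SATISFIABLE

Try p = True.
The remaining clauses are satisfied by q = False, r = True, s = True, t = True, u = False, v = False.
Every clause has at least one true literal under this assignment.
So p = 1, q = 0, r = 1, s = 1, t = 1, u = 0, v = 0 is a satisfying assignment.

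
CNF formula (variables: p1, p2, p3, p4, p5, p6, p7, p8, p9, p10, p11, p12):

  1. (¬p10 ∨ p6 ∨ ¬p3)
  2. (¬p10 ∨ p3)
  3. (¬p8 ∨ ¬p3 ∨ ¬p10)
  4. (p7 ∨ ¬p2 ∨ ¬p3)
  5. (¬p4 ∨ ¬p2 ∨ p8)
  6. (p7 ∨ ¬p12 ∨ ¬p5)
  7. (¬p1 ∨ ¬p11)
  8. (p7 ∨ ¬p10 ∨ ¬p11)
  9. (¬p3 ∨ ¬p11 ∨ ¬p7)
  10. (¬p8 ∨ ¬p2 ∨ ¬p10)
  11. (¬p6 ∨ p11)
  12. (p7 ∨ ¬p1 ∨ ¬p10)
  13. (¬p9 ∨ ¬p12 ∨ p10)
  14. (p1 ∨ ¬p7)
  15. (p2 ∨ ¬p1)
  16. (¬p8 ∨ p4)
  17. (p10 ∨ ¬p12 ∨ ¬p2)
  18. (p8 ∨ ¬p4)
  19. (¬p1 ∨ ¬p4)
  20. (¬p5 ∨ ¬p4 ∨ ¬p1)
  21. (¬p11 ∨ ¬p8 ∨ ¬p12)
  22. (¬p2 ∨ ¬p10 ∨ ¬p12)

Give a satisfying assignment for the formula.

p1=T  p2=T  p3=F  p4=F  p5=F  p6=F  p7=F  p8=F  p9=T  p10=F  p11=F  p12=F

p5 occurs only negated in the remaining clauses — set p5 = False.
p12 occurs only negated in the remaining clauses — set p12 = False.
Branch on p1: take p1 = True.
  then p11 is forced to False.
  then p6 is forced to False.
  then p2 is forced to True.
  then p4 is forced to False.
  then p8 is forced to False.
For the remaining variables, p3 = False, p7 = False, p9 = True, p10 = False works.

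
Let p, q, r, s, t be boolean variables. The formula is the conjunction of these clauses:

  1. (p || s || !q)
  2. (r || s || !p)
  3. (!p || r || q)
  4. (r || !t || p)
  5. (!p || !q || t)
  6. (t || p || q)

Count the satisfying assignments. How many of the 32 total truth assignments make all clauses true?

12

Split on p, then q.
  p=1, q=1: remaining (r,s,t) ∈ {(0,1,1); (1,0,1); (1,1,1)} — 3.
  p=1, q=0: remaining (r,s,t) ∈ {(1,0,0); (1,0,1); (1,1,0); (1,1,1)} — 4.
  p=0, q=1: remaining (r,s,t) ∈ {(0,1,0); (1,1,0); (1,1,1)} — 3.
  p=0, q=0: remaining (r,s,t) ∈ {(1,0,1); (1,1,1)} — 2.
Total: 3 + 4 + 3 + 2 = 12.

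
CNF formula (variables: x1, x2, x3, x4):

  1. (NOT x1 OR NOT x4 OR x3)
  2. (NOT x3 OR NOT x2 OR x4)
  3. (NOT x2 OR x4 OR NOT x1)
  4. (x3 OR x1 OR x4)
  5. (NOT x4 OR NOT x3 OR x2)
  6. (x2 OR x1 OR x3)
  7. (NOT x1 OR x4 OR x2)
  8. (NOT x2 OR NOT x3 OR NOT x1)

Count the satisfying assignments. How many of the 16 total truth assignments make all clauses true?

3

The models are:
  x1=F x2=F x3=T x4=F
  x1=F x2=T x3=F x4=T
  x1=F x2=T x3=T x4=T
Count: 3.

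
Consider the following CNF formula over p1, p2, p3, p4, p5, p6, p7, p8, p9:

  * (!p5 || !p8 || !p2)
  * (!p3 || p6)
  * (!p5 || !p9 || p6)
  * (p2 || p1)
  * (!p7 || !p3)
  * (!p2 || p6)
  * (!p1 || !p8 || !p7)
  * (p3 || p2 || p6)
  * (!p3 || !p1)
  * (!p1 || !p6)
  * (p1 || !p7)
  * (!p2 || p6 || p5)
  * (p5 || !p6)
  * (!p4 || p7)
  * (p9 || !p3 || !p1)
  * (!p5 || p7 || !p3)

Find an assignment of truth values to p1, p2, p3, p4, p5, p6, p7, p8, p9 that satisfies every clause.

p1 = 0, p2 = 1, p3 = 0, p4 = 0, p5 = 1, p6 = 1, p7 = 0, p8 = 0, p9 = 1

Pure literal: p4 appears only negated; assign p4 = False.
p8 occurs only negated in the remaining clauses — set p8 = False.
Branch on p1: take p1 = False.
  then p2 is forced to True.
  then p6 is forced to True.
  then p7 is forced to False.
  then p5 is forced to True.
  then p3 is forced to False.
p9 is now unconstrained; take p9 = True.
Check each clause:
  1. (!p5 || !p2 || !p8) — !p8 is true.
  2. (!p3 || p6) — !p3 is true.
  3. (!p9 || !p5 || p6) — p6 is true.
  4. (p1 || p2) — p2 is true.
  5. (!p7 || !p3) — !p7 is true.
  6. (p6 || !p2) — p6 is true.
  7. (!p1 || !p8 || !p7) — !p8 is true.
  8. (p6 || p2 || p3) — p2 is true.
  9. (!p3 || !p1) — !p3 is true.
  10. (!p1 || !p6) — !p1 is true.
  11. (!p7 || p1) — !p7 is true.
  12. (!p2 || p5 || p6) — p5 is true.
  13. (!p6 || p5) — p5 is true.
  14. (p7 || !p4) — !p4 is true.
  15. (p9 || !p1 || !p3) — p9 is true.
  16. (!p5 || p7 || !p3) — !p3 is true.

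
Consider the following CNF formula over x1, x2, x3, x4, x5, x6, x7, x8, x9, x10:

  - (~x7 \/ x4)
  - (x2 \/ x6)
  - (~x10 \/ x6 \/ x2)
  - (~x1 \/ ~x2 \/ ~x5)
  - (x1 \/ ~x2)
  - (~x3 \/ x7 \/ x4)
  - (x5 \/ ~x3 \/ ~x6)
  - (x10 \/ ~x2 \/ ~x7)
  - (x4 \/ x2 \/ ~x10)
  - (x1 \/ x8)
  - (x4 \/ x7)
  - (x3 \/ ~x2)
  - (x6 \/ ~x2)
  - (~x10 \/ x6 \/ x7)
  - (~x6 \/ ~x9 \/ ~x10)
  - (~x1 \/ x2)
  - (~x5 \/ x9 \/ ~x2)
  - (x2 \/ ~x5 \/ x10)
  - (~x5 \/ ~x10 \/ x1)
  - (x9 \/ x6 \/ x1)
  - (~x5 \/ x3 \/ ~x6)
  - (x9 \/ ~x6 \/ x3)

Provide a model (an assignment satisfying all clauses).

x1 = False  x2 = False  x3 = False  x4 = True  x5 = False  x6 = True  x7 = False  x8 = True  x9 = True  x10 = False

Check each clause:
  1. (~x7 \/ x4) — ~x7 is true.
  2. (x6 \/ x2) — x6 is true.
  3. (x6 \/ x2 \/ ~x10) — ~x10 is true.
  4. (~x1 \/ ~x2 \/ ~x5) — ~x5 is true.
  5. (~x2 \/ x1) — ~x2 is true.
  6. (~x3 \/ x7 \/ x4) — x4 is true.
  7. (x5 \/ ~x3 \/ ~x6) — ~x3 is true.
  8. (~x7 \/ x10 \/ ~x2) — ~x7 is true.
  9. (x4 \/ ~x10 \/ x2) — x4 is true.
  10. (x8 \/ x1) — x8 is true.
  11. (x7 \/ x4) — x4 is true.
  12. (x3 \/ ~x2) — ~x2 is true.
  13. (x6 \/ ~x2) — x6 is true.
  14. (x7 \/ ~x10 \/ x6) — ~x10 is true.
  15. (~x6 \/ ~x10 \/ ~x9) — ~x10 is true.
  16. (~x1 \/ x2) — ~x1 is true.
  17. (~x2 \/ x9 \/ ~x5) — x9 is true.
  18. (x10 \/ x2 \/ ~x5) — ~x5 is true.
  19. (~x10 \/ x1 \/ ~x5) — ~x5 is true.
  20. (x9 \/ x6 \/ x1) — x9 is true.
  21. (~x6 \/ x3 \/ ~x5) — ~x5 is true.
  22. (x3 \/ ~x6 \/ x9) — x9 is true.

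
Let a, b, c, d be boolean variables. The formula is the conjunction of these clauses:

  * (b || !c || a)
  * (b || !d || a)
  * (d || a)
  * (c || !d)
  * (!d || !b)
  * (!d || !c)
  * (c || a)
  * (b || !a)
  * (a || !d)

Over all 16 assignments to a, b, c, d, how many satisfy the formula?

2

Satisfying assignments:
  a=T b=T c=F d=F
  a=T b=T c=T d=F
Count: 2.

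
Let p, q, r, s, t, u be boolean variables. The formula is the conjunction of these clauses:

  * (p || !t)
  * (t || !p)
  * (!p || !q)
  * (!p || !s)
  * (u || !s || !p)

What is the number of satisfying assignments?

20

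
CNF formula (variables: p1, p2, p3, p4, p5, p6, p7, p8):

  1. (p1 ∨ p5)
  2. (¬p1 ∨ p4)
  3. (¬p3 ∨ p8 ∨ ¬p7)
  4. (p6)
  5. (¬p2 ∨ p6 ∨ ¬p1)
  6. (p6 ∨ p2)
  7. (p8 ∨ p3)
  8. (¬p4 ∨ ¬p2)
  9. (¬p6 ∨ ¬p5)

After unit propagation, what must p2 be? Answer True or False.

False

(p6) stands alone — p6 = True.
(¬p6 ∨ ¬p5): since p6 = True, the clause reduces to (¬p5). p5 = False.
In (p1 ∨ p5), p5 is now false; p1 must hold, so p1 = True.
In (¬p1 ∨ p4), ¬p1 is now false; p4 must hold, so p4 = True.
In (¬p2 ∨ ¬p4), ¬p4 is now false; ¬p2 must hold, so p2 = False.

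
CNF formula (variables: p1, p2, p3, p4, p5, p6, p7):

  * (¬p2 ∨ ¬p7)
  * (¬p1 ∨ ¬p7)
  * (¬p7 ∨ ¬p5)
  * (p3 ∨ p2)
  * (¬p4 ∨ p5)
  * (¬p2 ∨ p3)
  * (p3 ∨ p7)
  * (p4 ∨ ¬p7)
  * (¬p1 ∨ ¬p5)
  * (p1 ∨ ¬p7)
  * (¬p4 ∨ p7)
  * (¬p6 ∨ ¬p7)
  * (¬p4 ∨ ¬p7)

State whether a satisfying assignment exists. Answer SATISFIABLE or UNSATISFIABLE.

SATISFIABLE

Pure literal: p3 appears only positively; assign p3 = True.
p6 occurs only negated in the remaining clauses — set p6 = False.
Try p1 = False.
  then p7 is forced to False.
  then p4 is forced to False.
p2, p5 are now unconstrained; take p2 = True, p5 = False.
Every clause has at least one true literal under this assignment.
So p1=F, p2=T, p3=T, p4=F, p5=F, p6=F, p7=F is a satisfying assignment.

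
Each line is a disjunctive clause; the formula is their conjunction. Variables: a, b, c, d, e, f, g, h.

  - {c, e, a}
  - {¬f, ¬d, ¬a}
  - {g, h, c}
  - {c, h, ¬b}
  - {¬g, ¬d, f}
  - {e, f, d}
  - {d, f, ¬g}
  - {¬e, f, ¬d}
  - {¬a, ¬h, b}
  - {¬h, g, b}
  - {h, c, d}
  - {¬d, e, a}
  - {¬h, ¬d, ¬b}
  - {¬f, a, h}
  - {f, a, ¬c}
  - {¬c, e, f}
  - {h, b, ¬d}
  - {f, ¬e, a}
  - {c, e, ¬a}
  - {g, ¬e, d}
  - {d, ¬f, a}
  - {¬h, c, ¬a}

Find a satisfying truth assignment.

a = T, b = T, c = T, d = F, e = F, f = T, g = T, h = F

Check each clause:
  1. {e, c, a} — a is true.
  2. {¬f, ¬d, ¬a} — ¬d is true.
  3. {h, g, c} — c is true.
  4. {c, ¬b, h} — c is true.
  5. {¬g, ¬d, f} — ¬d is true.
  6. {d, e, f} — f is true.
  7. {¬g, d, f} — f is true.
  8. {¬d, ¬e, f} — ¬e is true.
  9. {¬h, b, ¬a} — ¬h is true.
  10. {¬h, b, g} — ¬h is true.
  11. {h, d, c} — c is true.
  12. {¬d, e, a} — a is true.
  13. {¬h, ¬d, ¬b} — ¬h is true.
  14. {a, h, ¬f} — a is true.
  15. {a, f, ¬c} — a is true.
  16. {¬c, e, f} — f is true.
  17. {b, h, ¬d} — b is true.
  18. {a, ¬e, f} — a is true.
  19. {¬a, c, e} — c is true.
  20. {d, g, ¬e} — ¬e is true.
  21. {¬f, a, d} — a is true.
  22. {¬h, ¬a, c} — ¬h is true.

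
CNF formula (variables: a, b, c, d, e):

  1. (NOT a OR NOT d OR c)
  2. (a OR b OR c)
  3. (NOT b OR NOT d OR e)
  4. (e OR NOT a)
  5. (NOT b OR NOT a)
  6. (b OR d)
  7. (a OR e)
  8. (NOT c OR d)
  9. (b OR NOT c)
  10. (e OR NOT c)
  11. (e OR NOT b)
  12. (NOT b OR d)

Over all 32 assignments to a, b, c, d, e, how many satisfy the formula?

2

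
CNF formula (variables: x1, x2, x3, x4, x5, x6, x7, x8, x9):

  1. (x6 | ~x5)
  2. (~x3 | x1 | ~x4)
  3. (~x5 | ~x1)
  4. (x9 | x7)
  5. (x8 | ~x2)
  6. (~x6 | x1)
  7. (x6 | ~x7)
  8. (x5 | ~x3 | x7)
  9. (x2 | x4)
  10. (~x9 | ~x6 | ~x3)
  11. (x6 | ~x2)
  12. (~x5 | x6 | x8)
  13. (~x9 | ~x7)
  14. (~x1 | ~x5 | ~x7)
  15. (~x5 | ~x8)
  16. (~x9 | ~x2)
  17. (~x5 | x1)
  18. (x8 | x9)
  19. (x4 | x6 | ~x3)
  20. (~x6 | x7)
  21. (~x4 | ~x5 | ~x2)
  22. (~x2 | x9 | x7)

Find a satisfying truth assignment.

x1=True, x2=True, x3=False, x4=True, x5=False, x6=True, x7=True, x8=True, x9=False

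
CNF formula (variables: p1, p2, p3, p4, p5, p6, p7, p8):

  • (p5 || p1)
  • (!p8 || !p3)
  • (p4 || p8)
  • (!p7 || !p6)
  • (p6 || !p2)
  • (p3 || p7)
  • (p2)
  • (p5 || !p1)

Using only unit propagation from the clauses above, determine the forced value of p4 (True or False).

(p2) is a unit clause: p2 = True.
(p6 || !p2) with p2 = True leaves only p6, so p6 = True.
From (!p7 || !p6) and p6 = True: p7 = False.
From (p3 || p7) and p7 = False: p3 = True.
From (!p8 || !p3) and p3 = True: p8 = False.
(p8 || p4) with p8 = False leaves only p4, so p4 = True.

True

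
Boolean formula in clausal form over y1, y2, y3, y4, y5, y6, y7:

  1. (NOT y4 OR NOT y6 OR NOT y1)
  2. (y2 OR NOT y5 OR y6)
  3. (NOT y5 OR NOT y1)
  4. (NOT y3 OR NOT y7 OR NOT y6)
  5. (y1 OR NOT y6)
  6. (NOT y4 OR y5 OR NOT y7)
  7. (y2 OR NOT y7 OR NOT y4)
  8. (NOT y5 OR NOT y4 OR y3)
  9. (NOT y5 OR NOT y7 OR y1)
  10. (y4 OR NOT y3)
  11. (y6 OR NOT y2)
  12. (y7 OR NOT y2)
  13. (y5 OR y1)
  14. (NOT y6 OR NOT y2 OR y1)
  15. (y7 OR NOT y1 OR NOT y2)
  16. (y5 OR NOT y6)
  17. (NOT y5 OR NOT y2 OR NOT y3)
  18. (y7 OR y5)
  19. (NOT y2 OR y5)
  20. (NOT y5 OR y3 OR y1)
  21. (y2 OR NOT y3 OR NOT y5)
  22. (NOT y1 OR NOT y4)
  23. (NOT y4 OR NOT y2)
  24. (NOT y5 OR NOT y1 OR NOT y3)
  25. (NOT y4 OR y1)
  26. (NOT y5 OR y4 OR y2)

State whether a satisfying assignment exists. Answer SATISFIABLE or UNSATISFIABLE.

SATISFIABLE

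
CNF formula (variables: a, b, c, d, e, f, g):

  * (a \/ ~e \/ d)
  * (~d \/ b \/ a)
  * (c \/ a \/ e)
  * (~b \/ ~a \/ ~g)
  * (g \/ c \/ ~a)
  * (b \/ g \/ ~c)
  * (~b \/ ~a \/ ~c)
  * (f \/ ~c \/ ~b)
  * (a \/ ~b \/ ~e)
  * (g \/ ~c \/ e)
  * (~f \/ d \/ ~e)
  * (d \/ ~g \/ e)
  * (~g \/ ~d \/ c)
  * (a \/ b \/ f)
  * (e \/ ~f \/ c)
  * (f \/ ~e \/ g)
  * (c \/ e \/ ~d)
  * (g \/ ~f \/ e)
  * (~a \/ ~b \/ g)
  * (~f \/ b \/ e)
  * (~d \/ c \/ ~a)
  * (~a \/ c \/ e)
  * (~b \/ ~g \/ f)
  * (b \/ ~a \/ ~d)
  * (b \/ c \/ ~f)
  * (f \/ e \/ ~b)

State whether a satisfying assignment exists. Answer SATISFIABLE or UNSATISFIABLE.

SATISFIABLE

Branch on a: take a = True.
For the remaining variables, b = False, c = True, d = False, e = True, f = False, g = True works.
So a=1, b=0, c=1, d=0, e=1, f=0, g=1 is a satisfying assignment.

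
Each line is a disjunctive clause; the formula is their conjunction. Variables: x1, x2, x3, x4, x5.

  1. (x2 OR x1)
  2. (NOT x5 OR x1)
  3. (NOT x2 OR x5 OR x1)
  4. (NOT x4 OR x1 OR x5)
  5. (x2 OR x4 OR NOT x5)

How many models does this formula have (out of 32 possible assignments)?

Case analysis on x1 and x5:
  x1=T, x5=T: x3 free; 3 ways for (x2,x4) × 2^1 = 6.
  x1=T, x5=F: x2, x3, x4 free → 2^3 = 8.
  x1=F, x5=T: a clause becomes empty — 0.
  x1=F, x5=F: a clause becomes empty — 0.
Total: 6 + 8 + 0 + 0 = 14.

14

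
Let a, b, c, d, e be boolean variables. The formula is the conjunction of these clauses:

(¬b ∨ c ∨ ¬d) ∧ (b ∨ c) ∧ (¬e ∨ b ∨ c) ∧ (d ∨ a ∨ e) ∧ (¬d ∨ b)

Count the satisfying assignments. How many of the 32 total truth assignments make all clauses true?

Split on b, then c.
  b=1, c=1: 7 of the 8 assignments to (a,d,e) work.
  b=1, c=0: remaining (a,d,e) ∈ {(0,0,1); (1,0,0); (1,0,1)} — 3.
  b=0, c=1: remaining (a,d,e) ∈ {(0,0,1); (1,0,0); (1,0,1)} — 3.
  b=0, c=0: a clause becomes empty — 0.
Total: 7 + 3 + 3 + 0 = 13.

13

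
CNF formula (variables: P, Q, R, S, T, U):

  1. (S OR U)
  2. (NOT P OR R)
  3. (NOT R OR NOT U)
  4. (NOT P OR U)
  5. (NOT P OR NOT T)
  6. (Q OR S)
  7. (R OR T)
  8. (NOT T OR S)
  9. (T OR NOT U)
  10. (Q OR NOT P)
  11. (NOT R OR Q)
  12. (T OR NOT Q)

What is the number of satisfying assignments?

The models are:
  P=0 Q=0 R=0 S=1 T=1 U=0
  P=0 Q=0 R=0 S=1 T=1 U=1
  P=0 Q=1 R=0 S=1 T=1 U=0
  P=0 Q=1 R=0 S=1 T=1 U=1
  P=0 Q=1 R=1 S=1 T=1 U=0
Count: 5.

5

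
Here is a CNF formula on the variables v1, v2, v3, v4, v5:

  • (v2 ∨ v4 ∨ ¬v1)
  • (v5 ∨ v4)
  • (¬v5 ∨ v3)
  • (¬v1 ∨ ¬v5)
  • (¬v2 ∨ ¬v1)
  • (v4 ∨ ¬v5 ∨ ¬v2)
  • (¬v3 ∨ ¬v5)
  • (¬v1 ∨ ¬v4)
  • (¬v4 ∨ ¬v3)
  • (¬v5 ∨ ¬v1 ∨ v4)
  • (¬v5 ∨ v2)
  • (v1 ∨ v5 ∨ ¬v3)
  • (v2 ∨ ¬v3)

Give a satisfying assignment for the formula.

v1=F, v2=T, v3=F, v4=T, v5=F

Check each clause:
  1. (v2 ∨ v4 ∨ ¬v1) — v2 is true.
  2. (v4 ∨ v5) — v4 is true.
  3. (¬v5 ∨ v3) — ¬v5 is true.
  4. (¬v5 ∨ ¬v1) — ¬v5 is true.
  5. (¬v2 ∨ ¬v1) — ¬v1 is true.
  6. (¬v2 ∨ v4 ∨ ¬v5) — ¬v5 is true.
  7. (¬v5 ∨ ¬v3) — ¬v5 is true.
  8. (¬v1 ∨ ¬v4) — ¬v1 is true.
  9. (¬v3 ∨ ¬v4) — ¬v3 is true.
  10. (v4 ∨ ¬v1 ∨ ¬v5) — ¬v5 is true.
  11. (v2 ∨ ¬v5) — v2 is true.
  12. (¬v3 ∨ v1 ∨ v5) — ¬v3 is true.
  13. (v2 ∨ ¬v3) — v2 is true.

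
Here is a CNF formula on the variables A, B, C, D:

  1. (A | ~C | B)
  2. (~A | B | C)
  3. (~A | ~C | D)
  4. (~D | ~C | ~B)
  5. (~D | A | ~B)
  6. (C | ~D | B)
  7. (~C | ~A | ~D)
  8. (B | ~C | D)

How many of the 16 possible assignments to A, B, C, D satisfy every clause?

5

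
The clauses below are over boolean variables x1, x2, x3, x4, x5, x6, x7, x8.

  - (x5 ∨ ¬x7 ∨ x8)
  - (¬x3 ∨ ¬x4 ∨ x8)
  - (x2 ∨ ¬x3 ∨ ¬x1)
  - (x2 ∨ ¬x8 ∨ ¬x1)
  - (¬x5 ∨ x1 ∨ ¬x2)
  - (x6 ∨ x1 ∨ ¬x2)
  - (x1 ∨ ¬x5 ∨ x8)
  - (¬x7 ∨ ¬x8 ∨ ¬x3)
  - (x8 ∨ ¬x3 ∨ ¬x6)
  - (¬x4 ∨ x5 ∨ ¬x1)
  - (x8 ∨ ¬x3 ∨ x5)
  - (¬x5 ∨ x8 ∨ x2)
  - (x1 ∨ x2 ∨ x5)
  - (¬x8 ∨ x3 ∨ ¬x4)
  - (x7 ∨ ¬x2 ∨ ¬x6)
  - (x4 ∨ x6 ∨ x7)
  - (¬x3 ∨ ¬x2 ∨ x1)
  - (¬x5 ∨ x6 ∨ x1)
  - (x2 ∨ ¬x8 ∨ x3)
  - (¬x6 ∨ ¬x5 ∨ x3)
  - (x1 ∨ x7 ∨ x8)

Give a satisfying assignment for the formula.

x1=True, x2=True, x3=False, x4=False, x5=False, x6=False, x7=True, x8=True

Check each clause:
  1. (¬x7 ∨ x8 ∨ x5) — x8 is true.
  2. (x8 ∨ ¬x3 ∨ ¬x4) — x8 is true.
  3. (¬x3 ∨ ¬x1 ∨ x2) — x2 is true.
  4. (x2 ∨ ¬x8 ∨ ¬x1) — x2 is true.
  5. (¬x5 ∨ x1 ∨ ¬x2) — x1 is true.
  6. (x6 ∨ ¬x2 ∨ x1) — x1 is true.
  7. (x1 ∨ ¬x5 ∨ x8) — x8 is true.
  8. (¬x3 ∨ ¬x7 ∨ ¬x8) — ¬x3 is true.
  9. (¬x6 ∨ x8 ∨ ¬x3) — x8 is true.
  10. (¬x1 ∨ x5 ∨ ¬x4) — ¬x4 is true.
  11. (¬x3 ∨ x5 ∨ x8) — x8 is true.
  12. (x2 ∨ x8 ∨ ¬x5) — x8 is true.
  13. (x5 ∨ x2 ∨ x1) — x1 is true.
  14. (x3 ∨ ¬x4 ∨ ¬x8) — ¬x4 is true.
  15. (¬x6 ∨ ¬x2 ∨ x7) — ¬x6 is true.
  16. (x4 ∨ x6 ∨ x7) — x7 is true.
  17. (¬x2 ∨ x1 ∨ ¬x3) — x1 is true.
  18. (x1 ∨ ¬x5 ∨ x6) — x1 is true.
  19. (x2 ∨ x3 ∨ ¬x8) — x2 is true.
  20. (x3 ∨ ¬x6 ∨ ¬x5) — ¬x6 is true.
  21. (x7 ∨ x1 ∨ x8) — x8 is true.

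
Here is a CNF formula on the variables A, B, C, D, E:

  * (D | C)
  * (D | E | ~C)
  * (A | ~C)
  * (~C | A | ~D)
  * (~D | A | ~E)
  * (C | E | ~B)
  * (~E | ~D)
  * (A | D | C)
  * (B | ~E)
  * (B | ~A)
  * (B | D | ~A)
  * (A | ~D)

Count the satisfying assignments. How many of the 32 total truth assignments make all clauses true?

The models are:
  A=T B=T C=T D=F E=T
  A=T B=T C=T D=T E=F
Count: 2.

2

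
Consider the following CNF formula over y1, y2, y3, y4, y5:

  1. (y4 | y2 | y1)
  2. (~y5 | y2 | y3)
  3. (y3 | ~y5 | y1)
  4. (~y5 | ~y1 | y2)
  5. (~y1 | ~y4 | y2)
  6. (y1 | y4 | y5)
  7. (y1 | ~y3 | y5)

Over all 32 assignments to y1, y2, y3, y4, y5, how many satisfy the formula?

Case analysis on y1 and y5:
  y1=T, y5=T: remaining (y2,y3,y4) ∈ {(T,F,F); (T,F,T); (T,T,F); (T,T,T)} — 4.
  y1=T, y5=F: y3 free; 3 ways for (y2,y4) × 2^1 = 6.
  y1=F, y5=T: remaining (y2,y3,y4) ∈ {(F,T,T); (T,T,F); (T,T,T)} — 3.
  y1=F, y5=F: remaining (y2,y3,y4) ∈ {(F,F,T); (T,F,T)} — 2.
Total: 4 + 6 + 3 + 2 = 15.

15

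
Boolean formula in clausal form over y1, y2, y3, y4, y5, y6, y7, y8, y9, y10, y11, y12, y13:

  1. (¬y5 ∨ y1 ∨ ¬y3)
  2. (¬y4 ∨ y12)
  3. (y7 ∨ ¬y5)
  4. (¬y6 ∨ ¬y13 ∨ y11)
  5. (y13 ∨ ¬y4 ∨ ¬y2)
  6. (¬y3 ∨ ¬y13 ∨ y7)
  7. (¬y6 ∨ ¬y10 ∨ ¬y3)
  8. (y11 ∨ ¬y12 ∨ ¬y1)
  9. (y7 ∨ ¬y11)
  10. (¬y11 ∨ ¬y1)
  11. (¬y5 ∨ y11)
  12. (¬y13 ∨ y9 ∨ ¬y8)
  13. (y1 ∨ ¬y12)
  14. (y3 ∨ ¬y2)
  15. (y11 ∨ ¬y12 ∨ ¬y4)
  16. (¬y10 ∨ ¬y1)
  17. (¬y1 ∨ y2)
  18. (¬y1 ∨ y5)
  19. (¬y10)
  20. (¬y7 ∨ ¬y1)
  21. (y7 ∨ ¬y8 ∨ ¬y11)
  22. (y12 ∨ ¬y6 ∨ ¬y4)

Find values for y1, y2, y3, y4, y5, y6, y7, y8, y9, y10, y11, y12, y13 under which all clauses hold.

y1 = False, y2 = True, y3 = True, y4 = False, y5 = False, y6 = True, y7 = True, y8 = False, y9 = False, y10 = False, y11 = False, y12 = False, y13 = False

(¬y10) is a unit clause, so y10 = False.
y4 occurs only negated in the remaining clauses — set y4 = False.
Pure literal: y8 appears only negated; assign y8 = False.
Set y1 = False and propagate.
  then y12 is forced to False.
Branch on y2: take y2 = True.
  then y3 is forced to True.
  then y5 is forced to False.
Set y6 = True and propagate.
For the remaining variables, y7 = True, y9 = False, y11 = False, y13 = False works.
Every clause has at least one true literal under this assignment.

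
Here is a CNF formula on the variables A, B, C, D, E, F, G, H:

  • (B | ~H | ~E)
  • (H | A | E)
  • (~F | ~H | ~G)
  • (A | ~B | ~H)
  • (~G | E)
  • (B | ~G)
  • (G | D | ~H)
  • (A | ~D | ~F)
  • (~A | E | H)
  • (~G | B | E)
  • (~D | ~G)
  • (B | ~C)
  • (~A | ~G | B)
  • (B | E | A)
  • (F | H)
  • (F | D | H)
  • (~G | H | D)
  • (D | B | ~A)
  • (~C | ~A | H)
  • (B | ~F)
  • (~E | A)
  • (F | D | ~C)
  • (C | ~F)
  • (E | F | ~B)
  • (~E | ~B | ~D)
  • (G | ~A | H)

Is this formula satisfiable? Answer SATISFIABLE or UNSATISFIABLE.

SATISFIABLE

Branch on A: take A = True.
Set B = True and propagate.
Branch on C: take C = True.
  then H is forced to True.
The remaining clauses are satisfied by D = True, E = False, F = True, G = False.
Every clause has at least one true literal under this assignment.
So A = True  B = True  C = True  D = True  E = False  F = True  G = False  H = True is a satisfying assignment.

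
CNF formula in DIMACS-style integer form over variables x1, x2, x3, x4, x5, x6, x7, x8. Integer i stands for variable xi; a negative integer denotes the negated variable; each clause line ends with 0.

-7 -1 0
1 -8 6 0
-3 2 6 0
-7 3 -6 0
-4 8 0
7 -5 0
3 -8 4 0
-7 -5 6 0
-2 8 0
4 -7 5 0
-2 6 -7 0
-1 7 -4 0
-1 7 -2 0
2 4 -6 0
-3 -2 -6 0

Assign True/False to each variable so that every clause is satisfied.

x1=False  x2=False  x3=True  x4=True  x5=False  x6=True  x7=True  x8=True

Check each clause:
  1. (NOT x1 OR NOT x7) — NOT x1 is true.
  2. (x6 OR NOT x8 OR x1) — x6 is true.
  3. (NOT x3 OR x2 OR x6) — x6 is true.
  4. (NOT x7 OR x3 OR NOT x6) — x3 is true.
  5. (NOT x4 OR x8) — x8 is true.
  6. (NOT x5 OR x7) — NOT x5 is true.
  7. (x4 OR NOT x8 OR x3) — x3 is true.
  8. (NOT x5 OR x6 OR NOT x7) — NOT x5 is true.
  9. (NOT x2 OR x8) — x8 is true.
  10. (x5 OR NOT x7 OR x4) — x4 is true.
  11. (NOT x7 OR NOT x2 OR x6) — x6 is true.
  12. (NOT x4 OR NOT x1 OR x7) — NOT x1 is true.
  13. (NOT x1 OR NOT x2 OR x7) — NOT x1 is true.
  14. (NOT x6 OR x4 OR x2) — x4 is true.
  15. (NOT x3 OR NOT x6 OR NOT x2) — NOT x2 is true.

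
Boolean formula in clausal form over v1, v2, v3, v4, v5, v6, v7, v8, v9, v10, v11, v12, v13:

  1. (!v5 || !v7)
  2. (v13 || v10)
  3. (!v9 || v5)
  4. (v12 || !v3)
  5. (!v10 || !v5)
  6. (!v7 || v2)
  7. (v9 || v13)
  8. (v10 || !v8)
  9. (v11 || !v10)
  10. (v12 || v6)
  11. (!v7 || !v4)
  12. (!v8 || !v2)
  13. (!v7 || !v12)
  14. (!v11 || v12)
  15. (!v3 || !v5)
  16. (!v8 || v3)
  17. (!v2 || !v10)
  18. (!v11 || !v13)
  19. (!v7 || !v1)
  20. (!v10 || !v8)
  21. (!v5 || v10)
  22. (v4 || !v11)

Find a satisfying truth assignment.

v1 occurs only negated in the remaining clauses — set v1 = False.
v7 occurs only negated in the remaining clauses — set v7 = False.
Branch on v2: take v2 = True.
  then v8 is forced to False.
  then v10 is forced to False.
  then v13 is forced to True.
  then v11 is forced to False.
  then v5 is forced to False.
  then v9 is forced to False.
Branch on v3: take v3 = False.
Try v6 = False.
  then v12 is forced to True.
v4 is now unconstrained; take v4 = False.
Check each clause:
  1. (!v7 || !v5) — !v7 is true.
  2. (v13 || v10) — v13 is true.
  3. (!v9 || v5) — !v9 is true.
  4. (!v3 || v12) — v12 is true.
  5. (!v10 || !v5) — !v5 is true.
  6. (v2 || !v7) — !v7 is true.
  7. (v9 || v13) — v13 is true.
  8. (!v8 || v10) — !v8 is true.
  9. (!v10 || v11) — !v10 is true.
  10. (v12 || v6) — v12 is true.
  11. (!v4 || !v7) — !v7 is true.
  12. (!v2 || !v8) — !v8 is true.
  13. (!v12 || !v7) — !v7 is true.
  14. (!v11 || v12) — v12 is true.
  15. (!v5 || !v3) — !v5 is true.
  16. (v3 || !v8) — !v8 is true.
  17. (!v10 || !v2) — !v10 is true.
  18. (!v11 || !v13) — !v11 is true.
  19. (!v1 || !v7) — !v7 is true.
  20. (!v8 || !v10) — !v8 is true.
  21. (v10 || !v5) — !v5 is true.
  22. (!v11 || v4) — !v11 is true.

v1 = F, v2 = T, v3 = F, v4 = F, v5 = F, v6 = F, v7 = F, v8 = F, v9 = F, v10 = F, v11 = F, v12 = T, v13 = T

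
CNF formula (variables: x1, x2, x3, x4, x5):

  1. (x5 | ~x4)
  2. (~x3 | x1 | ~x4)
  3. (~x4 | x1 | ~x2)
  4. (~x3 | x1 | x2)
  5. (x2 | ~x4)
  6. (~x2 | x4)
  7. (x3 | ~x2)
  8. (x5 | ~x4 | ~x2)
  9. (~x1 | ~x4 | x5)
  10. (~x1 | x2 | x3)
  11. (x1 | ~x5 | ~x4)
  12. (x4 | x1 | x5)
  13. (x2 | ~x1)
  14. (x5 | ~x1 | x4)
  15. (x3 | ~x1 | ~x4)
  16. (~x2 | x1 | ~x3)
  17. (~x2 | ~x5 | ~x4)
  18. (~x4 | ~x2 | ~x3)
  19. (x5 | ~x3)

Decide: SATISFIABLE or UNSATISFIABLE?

SATISFIABLE

Set x1 = False and propagate.
For the remaining variables, x2 = False, x3 = False, x4 = False, x5 = True works.
So x1=False, x2=False, x3=False, x4=False, x5=True is a satisfying assignment.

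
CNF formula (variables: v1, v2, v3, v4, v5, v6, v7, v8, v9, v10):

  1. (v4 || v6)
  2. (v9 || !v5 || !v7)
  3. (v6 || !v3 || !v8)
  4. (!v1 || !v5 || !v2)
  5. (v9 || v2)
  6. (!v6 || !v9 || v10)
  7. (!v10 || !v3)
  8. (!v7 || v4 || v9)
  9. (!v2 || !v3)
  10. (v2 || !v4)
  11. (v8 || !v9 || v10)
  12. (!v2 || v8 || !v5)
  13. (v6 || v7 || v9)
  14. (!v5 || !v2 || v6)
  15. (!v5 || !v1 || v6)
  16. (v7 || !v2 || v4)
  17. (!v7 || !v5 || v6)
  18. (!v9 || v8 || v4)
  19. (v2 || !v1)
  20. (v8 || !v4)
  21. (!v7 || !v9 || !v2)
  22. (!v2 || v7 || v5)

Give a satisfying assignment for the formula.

v1=1  v2=1  v3=0  v4=1  v5=0  v6=1  v7=1  v8=1  v9=0  v10=1

Check each clause:
  1. (v6 || v4) — v4 is true.
  2. (!v5 || v9 || !v7) — !v5 is true.
  3. (!v3 || !v8 || v6) — !v3 is true.
  4. (!v1 || !v2 || !v5) — !v5 is true.
  5. (v9 || v2) — v2 is true.
  6. (!v9 || !v6 || v10) — v10 is true.
  7. (!v10 || !v3) — !v3 is true.
  8. (v4 || !v7 || v9) — v4 is true.
  9. (!v2 || !v3) — !v3 is true.
  10. (v2 || !v4) — v2 is true.
  11. (!v9 || v8 || v10) — v8 is true.
  12. (!v5 || v8 || !v2) — v8 is true.
  13. (v6 || v7 || v9) — v6 is true.
  14. (!v5 || !v2 || v6) — !v5 is true.
  15. (v6 || !v1 || !v5) — !v5 is true.
  16. (v4 || v7 || !v2) — v4 is true.
  17. (!v5 || v6 || !v7) — !v5 is true.
  18. (!v9 || v4 || v8) — v8 is true.
  19. (!v1 || v2) — v2 is true.
  20. (!v4 || v8) — v8 is true.
  21. (!v9 || !v2 || !v7) — !v9 is true.
  22. (v5 || !v2 || v7) — v7 is true.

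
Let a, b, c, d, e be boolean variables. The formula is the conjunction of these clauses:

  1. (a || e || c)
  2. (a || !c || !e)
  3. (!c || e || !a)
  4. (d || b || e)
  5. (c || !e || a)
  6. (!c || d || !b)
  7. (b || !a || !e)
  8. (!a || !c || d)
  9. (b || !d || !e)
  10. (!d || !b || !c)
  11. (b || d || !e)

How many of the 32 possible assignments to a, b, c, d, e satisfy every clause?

Satisfying assignments:
  a=0 b=0 c=1 d=1 e=0
  a=1 b=0 c=0 d=1 e=0
  a=1 b=1 c=0 d=0 e=0
  a=1 b=1 c=0 d=0 e=1
  a=1 b=1 c=0 d=1 e=0
  a=1 b=1 c=0 d=1 e=1
Count: 6.

6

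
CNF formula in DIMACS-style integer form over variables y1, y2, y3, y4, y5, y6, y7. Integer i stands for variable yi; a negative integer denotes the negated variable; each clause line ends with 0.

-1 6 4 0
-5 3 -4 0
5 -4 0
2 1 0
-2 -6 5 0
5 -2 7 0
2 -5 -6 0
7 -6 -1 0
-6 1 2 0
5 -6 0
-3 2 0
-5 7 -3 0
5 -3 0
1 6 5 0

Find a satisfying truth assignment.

y1=T  y2=T  y3=T  y4=T  y5=T  y6=F  y7=T

Check each clause:
  1. (y4 | y6 | ~y1) — y4 is true.
  2. (y3 | ~y4 | ~y5) — y3 is true.
  3. (y5 | ~y4) — y5 is true.
  4. (y2 | y1) — y1 is true.
  5. (~y2 | ~y6 | y5) — ~y6 is true.
  6. (y7 | ~y2 | y5) — y5 is true.
  7. (~y6 | ~y5 | y2) — y2 is true.
  8. (~y1 | ~y6 | y7) — ~y6 is true.
  9. (y2 | y1 | ~y6) — y1 is true.
  10. (~y6 | y5) — ~y6 is true.
  11. (y2 | ~y3) — y2 is true.
  12. (y7 | ~y5 | ~y3) — y7 is true.
  13. (~y3 | y5) — y5 is true.
  14. (y1 | y5 | y6) — y1 is true.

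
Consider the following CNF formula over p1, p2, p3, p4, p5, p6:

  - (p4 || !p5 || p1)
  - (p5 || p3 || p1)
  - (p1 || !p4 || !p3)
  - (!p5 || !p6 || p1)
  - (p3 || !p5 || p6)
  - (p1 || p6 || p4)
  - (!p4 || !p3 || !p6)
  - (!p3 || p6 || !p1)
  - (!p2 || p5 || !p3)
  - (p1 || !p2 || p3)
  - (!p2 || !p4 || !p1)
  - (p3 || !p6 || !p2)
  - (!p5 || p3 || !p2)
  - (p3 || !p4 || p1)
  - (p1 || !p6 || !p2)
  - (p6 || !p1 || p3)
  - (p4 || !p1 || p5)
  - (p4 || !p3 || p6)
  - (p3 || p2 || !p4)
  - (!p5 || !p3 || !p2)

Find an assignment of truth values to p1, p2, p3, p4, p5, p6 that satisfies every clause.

p1=T, p2=F, p3=F, p4=F, p5=T, p6=T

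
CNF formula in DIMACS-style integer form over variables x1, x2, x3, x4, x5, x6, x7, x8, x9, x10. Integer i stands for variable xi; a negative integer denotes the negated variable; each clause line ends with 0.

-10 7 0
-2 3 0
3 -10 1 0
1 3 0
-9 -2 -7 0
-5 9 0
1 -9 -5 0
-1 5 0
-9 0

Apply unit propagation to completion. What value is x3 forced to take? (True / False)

(NOT x9) is a unit clause: x9 = False.
(NOT x5 OR x9) with x9 = False leaves only NOT x5, so x5 = False.
(x5 OR NOT x1) with x5 = False leaves only NOT x1, so x1 = False.
From (x1 OR x3) and x1 = False: x3 = True.

True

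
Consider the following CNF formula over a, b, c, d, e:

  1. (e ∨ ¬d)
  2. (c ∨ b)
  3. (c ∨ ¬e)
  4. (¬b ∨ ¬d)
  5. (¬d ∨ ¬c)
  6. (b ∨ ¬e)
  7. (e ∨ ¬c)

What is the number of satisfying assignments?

The models are:
  a=F b=T c=F d=F e=F
  a=F b=T c=T d=F e=T
  a=T b=T c=F d=F e=F
  a=T b=T c=T d=F e=T
Count: 4.

4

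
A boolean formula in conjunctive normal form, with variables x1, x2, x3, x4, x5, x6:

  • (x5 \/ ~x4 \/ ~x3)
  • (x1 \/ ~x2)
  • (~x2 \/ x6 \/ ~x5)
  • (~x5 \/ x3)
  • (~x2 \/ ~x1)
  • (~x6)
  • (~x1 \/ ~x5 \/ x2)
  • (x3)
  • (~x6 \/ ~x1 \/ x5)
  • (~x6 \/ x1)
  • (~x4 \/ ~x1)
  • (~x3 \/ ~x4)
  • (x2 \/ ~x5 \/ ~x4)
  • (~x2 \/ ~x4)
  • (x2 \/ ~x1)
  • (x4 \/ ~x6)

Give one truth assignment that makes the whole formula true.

x1=F, x2=F, x3=T, x4=F, x5=T, x6=F

(~x6) is a unit clause, so x6 = False.
(x3) is a unit clause, so x3 = True.
Unit propagation: (~x4) forces x4 = False.
Branch on x1: take x1 = False.
  then x2 is forced to False.
x5 is now unconstrained; take x5 = True.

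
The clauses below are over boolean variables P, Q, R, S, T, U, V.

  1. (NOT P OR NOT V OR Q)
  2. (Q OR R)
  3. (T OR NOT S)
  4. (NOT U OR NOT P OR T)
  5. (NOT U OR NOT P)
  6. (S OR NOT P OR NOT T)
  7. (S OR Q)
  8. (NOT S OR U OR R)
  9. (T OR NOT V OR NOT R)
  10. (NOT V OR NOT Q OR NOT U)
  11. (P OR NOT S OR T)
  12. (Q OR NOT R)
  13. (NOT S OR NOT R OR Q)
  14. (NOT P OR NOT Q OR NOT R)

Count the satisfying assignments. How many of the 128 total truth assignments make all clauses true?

17

Case analysis on Q and P:
  Q=1, P=1: remaining (R,S,T,U,V) ∈ {(0,0,0,0,0); (0,0,0,0,1)} — 2.
  Q=1, P=0: 15 of the 32 assignments to (R,S,T,U,V) work.
  Q=0, P=1: a clause becomes empty — 0.
  Q=0, P=0: a clause becomes empty — 0.
Total: 2 + 15 + 0 + 0 = 17.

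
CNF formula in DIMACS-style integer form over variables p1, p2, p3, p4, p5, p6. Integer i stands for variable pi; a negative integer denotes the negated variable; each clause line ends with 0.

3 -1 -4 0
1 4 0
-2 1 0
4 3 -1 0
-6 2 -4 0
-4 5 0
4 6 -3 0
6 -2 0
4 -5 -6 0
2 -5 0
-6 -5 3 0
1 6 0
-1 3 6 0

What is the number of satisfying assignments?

The models are:
  p1=T p2=F p3=T p4=F p5=F p6=T
  p1=T p2=T p3=T p4=F p5=F p6=T
  p1=T p2=T p3=T p4=T p5=T p6=T
Count: 3.

3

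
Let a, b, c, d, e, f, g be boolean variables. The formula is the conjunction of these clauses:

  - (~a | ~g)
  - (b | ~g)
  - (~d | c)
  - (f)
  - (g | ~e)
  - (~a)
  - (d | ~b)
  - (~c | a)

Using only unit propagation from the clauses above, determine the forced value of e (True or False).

Unit clause (f) sets f = True.
Unit clause (~a) sets a = False.
(~c | a) with a = False leaves only ~c, so c = False.
(c | ~d) with c = False leaves only ~d, so d = False.
From (~b | d) and d = False: b = False.
(~g | b) with b = False leaves only ~g, so g = False.
(g | ~e) with g = False leaves only ~e, so e = False.

False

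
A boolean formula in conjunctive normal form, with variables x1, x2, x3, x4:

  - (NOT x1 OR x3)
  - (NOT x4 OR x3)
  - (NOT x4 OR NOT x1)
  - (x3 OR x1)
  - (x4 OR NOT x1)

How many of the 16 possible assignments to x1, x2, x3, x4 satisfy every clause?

4

Satisfying assignments:
  x1=F x2=F x3=T x4=F
  x1=F x2=F x3=T x4=T
  x1=F x2=T x3=T x4=F
  x1=F x2=T x3=T x4=T
Count: 4.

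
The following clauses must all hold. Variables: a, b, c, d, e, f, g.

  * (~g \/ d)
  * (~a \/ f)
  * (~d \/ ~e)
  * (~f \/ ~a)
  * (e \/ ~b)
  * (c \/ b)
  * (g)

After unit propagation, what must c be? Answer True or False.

True

(g) is a unit clause: g = True.
In (~g \/ d), ~g is now false; d must hold, so d = True.
(~e \/ ~d): since d = True, the clause reduces to (~e). e = False.
(e \/ ~b): since e = False, the clause reduces to (~b). b = False.
(b \/ c) with b = False leaves only c, so c = True.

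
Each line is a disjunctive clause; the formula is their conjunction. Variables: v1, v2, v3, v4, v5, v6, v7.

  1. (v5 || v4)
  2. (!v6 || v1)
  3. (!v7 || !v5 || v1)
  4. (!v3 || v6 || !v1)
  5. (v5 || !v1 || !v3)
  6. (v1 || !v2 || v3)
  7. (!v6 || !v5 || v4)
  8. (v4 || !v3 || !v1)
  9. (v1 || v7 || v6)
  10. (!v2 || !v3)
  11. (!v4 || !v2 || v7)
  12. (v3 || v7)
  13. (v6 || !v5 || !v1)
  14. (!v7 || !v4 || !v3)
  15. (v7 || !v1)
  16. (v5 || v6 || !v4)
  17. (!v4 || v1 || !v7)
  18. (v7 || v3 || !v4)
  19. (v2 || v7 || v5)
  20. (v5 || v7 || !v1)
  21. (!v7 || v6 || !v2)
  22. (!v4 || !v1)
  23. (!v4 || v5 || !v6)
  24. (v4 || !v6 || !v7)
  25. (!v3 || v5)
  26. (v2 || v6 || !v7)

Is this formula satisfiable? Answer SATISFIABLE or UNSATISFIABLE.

v7 = True:
  v1 = True:
    propagation gives v4=False, v5=True, v6=False; an empty clause results — contradiction.
  v1 = False:
    propagation gives v6=False, v5=False, v4=True; an empty clause results — contradiction.
v7 = False:
  propagation gives v3=True, v2=False, v1=False, v6=False; an empty clause results — contradiction.
Every branch closes, so no satisfying assignment exists.

UNSATISFIABLE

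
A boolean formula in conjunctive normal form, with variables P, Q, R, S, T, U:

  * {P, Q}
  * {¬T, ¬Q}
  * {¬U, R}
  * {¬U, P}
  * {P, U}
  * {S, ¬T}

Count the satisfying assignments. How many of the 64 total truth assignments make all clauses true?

Split on P, then U.
  P=T, U=T: 5 of the 16 assignments to (Q,R,S,T) work.
  P=T, U=F: R free; 5 ways for (Q,S,T) × 2^1 = 10.
  P=F, U=T: a clause becomes empty — 0.
  P=F, U=F: a clause becomes empty — 0.
Total: 5 + 10 + 0 + 0 = 15.

15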